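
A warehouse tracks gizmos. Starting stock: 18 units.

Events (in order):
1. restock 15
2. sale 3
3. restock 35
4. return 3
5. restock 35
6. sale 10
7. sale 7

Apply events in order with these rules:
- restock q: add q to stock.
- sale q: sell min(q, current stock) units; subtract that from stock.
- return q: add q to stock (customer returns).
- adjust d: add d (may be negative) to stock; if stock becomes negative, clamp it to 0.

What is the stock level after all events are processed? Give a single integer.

Processing events:
Start: stock = 18
  Event 1 (restock 15): 18 + 15 = 33
  Event 2 (sale 3): sell min(3,33)=3. stock: 33 - 3 = 30. total_sold = 3
  Event 3 (restock 35): 30 + 35 = 65
  Event 4 (return 3): 65 + 3 = 68
  Event 5 (restock 35): 68 + 35 = 103
  Event 6 (sale 10): sell min(10,103)=10. stock: 103 - 10 = 93. total_sold = 13
  Event 7 (sale 7): sell min(7,93)=7. stock: 93 - 7 = 86. total_sold = 20
Final: stock = 86, total_sold = 20

Answer: 86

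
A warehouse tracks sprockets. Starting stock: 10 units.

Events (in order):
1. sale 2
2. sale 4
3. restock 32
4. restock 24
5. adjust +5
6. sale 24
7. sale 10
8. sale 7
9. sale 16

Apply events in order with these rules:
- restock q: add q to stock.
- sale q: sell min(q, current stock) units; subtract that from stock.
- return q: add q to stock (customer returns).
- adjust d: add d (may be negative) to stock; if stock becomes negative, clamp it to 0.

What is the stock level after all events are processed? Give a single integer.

Answer: 8

Derivation:
Processing events:
Start: stock = 10
  Event 1 (sale 2): sell min(2,10)=2. stock: 10 - 2 = 8. total_sold = 2
  Event 2 (sale 4): sell min(4,8)=4. stock: 8 - 4 = 4. total_sold = 6
  Event 3 (restock 32): 4 + 32 = 36
  Event 4 (restock 24): 36 + 24 = 60
  Event 5 (adjust +5): 60 + 5 = 65
  Event 6 (sale 24): sell min(24,65)=24. stock: 65 - 24 = 41. total_sold = 30
  Event 7 (sale 10): sell min(10,41)=10. stock: 41 - 10 = 31. total_sold = 40
  Event 8 (sale 7): sell min(7,31)=7. stock: 31 - 7 = 24. total_sold = 47
  Event 9 (sale 16): sell min(16,24)=16. stock: 24 - 16 = 8. total_sold = 63
Final: stock = 8, total_sold = 63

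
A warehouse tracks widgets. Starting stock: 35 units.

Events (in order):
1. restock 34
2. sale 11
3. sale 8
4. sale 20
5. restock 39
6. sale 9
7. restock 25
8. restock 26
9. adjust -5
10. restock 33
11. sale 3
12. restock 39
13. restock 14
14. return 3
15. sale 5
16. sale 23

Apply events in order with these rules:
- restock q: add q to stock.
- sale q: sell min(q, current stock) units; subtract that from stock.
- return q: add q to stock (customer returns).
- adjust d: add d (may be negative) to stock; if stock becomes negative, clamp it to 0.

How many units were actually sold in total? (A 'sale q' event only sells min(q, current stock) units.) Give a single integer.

Processing events:
Start: stock = 35
  Event 1 (restock 34): 35 + 34 = 69
  Event 2 (sale 11): sell min(11,69)=11. stock: 69 - 11 = 58. total_sold = 11
  Event 3 (sale 8): sell min(8,58)=8. stock: 58 - 8 = 50. total_sold = 19
  Event 4 (sale 20): sell min(20,50)=20. stock: 50 - 20 = 30. total_sold = 39
  Event 5 (restock 39): 30 + 39 = 69
  Event 6 (sale 9): sell min(9,69)=9. stock: 69 - 9 = 60. total_sold = 48
  Event 7 (restock 25): 60 + 25 = 85
  Event 8 (restock 26): 85 + 26 = 111
  Event 9 (adjust -5): 111 + -5 = 106
  Event 10 (restock 33): 106 + 33 = 139
  Event 11 (sale 3): sell min(3,139)=3. stock: 139 - 3 = 136. total_sold = 51
  Event 12 (restock 39): 136 + 39 = 175
  Event 13 (restock 14): 175 + 14 = 189
  Event 14 (return 3): 189 + 3 = 192
  Event 15 (sale 5): sell min(5,192)=5. stock: 192 - 5 = 187. total_sold = 56
  Event 16 (sale 23): sell min(23,187)=23. stock: 187 - 23 = 164. total_sold = 79
Final: stock = 164, total_sold = 79

Answer: 79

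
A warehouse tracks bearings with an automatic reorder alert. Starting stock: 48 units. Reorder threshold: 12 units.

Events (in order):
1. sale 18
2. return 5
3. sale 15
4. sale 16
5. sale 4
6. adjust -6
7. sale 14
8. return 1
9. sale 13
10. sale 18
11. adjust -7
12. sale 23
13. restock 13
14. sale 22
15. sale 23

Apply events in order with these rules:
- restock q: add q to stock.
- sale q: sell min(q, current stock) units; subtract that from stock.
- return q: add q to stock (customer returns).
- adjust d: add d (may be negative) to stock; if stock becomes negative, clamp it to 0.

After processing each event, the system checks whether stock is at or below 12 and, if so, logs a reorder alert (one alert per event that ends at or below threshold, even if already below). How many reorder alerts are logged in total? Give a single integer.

Processing events:
Start: stock = 48
  Event 1 (sale 18): sell min(18,48)=18. stock: 48 - 18 = 30. total_sold = 18
  Event 2 (return 5): 30 + 5 = 35
  Event 3 (sale 15): sell min(15,35)=15. stock: 35 - 15 = 20. total_sold = 33
  Event 4 (sale 16): sell min(16,20)=16. stock: 20 - 16 = 4. total_sold = 49
  Event 5 (sale 4): sell min(4,4)=4. stock: 4 - 4 = 0. total_sold = 53
  Event 6 (adjust -6): 0 + -6 = 0 (clamped to 0)
  Event 7 (sale 14): sell min(14,0)=0. stock: 0 - 0 = 0. total_sold = 53
  Event 8 (return 1): 0 + 1 = 1
  Event 9 (sale 13): sell min(13,1)=1. stock: 1 - 1 = 0. total_sold = 54
  Event 10 (sale 18): sell min(18,0)=0. stock: 0 - 0 = 0. total_sold = 54
  Event 11 (adjust -7): 0 + -7 = 0 (clamped to 0)
  Event 12 (sale 23): sell min(23,0)=0. stock: 0 - 0 = 0. total_sold = 54
  Event 13 (restock 13): 0 + 13 = 13
  Event 14 (sale 22): sell min(22,13)=13. stock: 13 - 13 = 0. total_sold = 67
  Event 15 (sale 23): sell min(23,0)=0. stock: 0 - 0 = 0. total_sold = 67
Final: stock = 0, total_sold = 67

Checking against threshold 12:
  After event 1: stock=30 > 12
  After event 2: stock=35 > 12
  After event 3: stock=20 > 12
  After event 4: stock=4 <= 12 -> ALERT
  After event 5: stock=0 <= 12 -> ALERT
  After event 6: stock=0 <= 12 -> ALERT
  After event 7: stock=0 <= 12 -> ALERT
  After event 8: stock=1 <= 12 -> ALERT
  After event 9: stock=0 <= 12 -> ALERT
  After event 10: stock=0 <= 12 -> ALERT
  After event 11: stock=0 <= 12 -> ALERT
  After event 12: stock=0 <= 12 -> ALERT
  After event 13: stock=13 > 12
  After event 14: stock=0 <= 12 -> ALERT
  After event 15: stock=0 <= 12 -> ALERT
Alert events: [4, 5, 6, 7, 8, 9, 10, 11, 12, 14, 15]. Count = 11

Answer: 11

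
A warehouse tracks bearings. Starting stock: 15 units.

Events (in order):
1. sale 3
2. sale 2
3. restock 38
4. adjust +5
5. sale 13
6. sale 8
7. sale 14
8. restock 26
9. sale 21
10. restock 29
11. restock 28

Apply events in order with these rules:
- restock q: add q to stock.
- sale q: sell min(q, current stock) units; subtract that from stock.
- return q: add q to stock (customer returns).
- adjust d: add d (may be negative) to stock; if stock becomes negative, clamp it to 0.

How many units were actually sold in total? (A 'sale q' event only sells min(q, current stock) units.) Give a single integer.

Answer: 61

Derivation:
Processing events:
Start: stock = 15
  Event 1 (sale 3): sell min(3,15)=3. stock: 15 - 3 = 12. total_sold = 3
  Event 2 (sale 2): sell min(2,12)=2. stock: 12 - 2 = 10. total_sold = 5
  Event 3 (restock 38): 10 + 38 = 48
  Event 4 (adjust +5): 48 + 5 = 53
  Event 5 (sale 13): sell min(13,53)=13. stock: 53 - 13 = 40. total_sold = 18
  Event 6 (sale 8): sell min(8,40)=8. stock: 40 - 8 = 32. total_sold = 26
  Event 7 (sale 14): sell min(14,32)=14. stock: 32 - 14 = 18. total_sold = 40
  Event 8 (restock 26): 18 + 26 = 44
  Event 9 (sale 21): sell min(21,44)=21. stock: 44 - 21 = 23. total_sold = 61
  Event 10 (restock 29): 23 + 29 = 52
  Event 11 (restock 28): 52 + 28 = 80
Final: stock = 80, total_sold = 61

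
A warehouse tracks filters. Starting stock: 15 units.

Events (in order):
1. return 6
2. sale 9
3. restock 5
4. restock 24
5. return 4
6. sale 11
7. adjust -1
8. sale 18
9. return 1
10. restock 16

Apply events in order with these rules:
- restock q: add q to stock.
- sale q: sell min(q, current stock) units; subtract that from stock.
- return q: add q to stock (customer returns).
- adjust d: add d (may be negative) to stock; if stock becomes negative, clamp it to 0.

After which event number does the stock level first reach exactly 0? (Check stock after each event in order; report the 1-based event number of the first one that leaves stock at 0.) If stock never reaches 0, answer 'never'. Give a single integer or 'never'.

Processing events:
Start: stock = 15
  Event 1 (return 6): 15 + 6 = 21
  Event 2 (sale 9): sell min(9,21)=9. stock: 21 - 9 = 12. total_sold = 9
  Event 3 (restock 5): 12 + 5 = 17
  Event 4 (restock 24): 17 + 24 = 41
  Event 5 (return 4): 41 + 4 = 45
  Event 6 (sale 11): sell min(11,45)=11. stock: 45 - 11 = 34. total_sold = 20
  Event 7 (adjust -1): 34 + -1 = 33
  Event 8 (sale 18): sell min(18,33)=18. stock: 33 - 18 = 15. total_sold = 38
  Event 9 (return 1): 15 + 1 = 16
  Event 10 (restock 16): 16 + 16 = 32
Final: stock = 32, total_sold = 38

Stock never reaches 0.

Answer: never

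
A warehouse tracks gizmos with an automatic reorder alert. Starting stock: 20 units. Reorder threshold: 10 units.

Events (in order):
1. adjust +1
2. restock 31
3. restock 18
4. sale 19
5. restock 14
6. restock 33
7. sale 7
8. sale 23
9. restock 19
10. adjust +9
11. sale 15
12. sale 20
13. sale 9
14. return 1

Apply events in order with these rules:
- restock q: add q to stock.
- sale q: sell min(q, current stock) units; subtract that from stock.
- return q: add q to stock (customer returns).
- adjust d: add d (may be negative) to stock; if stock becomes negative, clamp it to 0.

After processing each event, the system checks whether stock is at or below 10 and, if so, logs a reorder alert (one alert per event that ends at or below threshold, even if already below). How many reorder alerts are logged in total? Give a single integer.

Answer: 0

Derivation:
Processing events:
Start: stock = 20
  Event 1 (adjust +1): 20 + 1 = 21
  Event 2 (restock 31): 21 + 31 = 52
  Event 3 (restock 18): 52 + 18 = 70
  Event 4 (sale 19): sell min(19,70)=19. stock: 70 - 19 = 51. total_sold = 19
  Event 5 (restock 14): 51 + 14 = 65
  Event 6 (restock 33): 65 + 33 = 98
  Event 7 (sale 7): sell min(7,98)=7. stock: 98 - 7 = 91. total_sold = 26
  Event 8 (sale 23): sell min(23,91)=23. stock: 91 - 23 = 68. total_sold = 49
  Event 9 (restock 19): 68 + 19 = 87
  Event 10 (adjust +9): 87 + 9 = 96
  Event 11 (sale 15): sell min(15,96)=15. stock: 96 - 15 = 81. total_sold = 64
  Event 12 (sale 20): sell min(20,81)=20. stock: 81 - 20 = 61. total_sold = 84
  Event 13 (sale 9): sell min(9,61)=9. stock: 61 - 9 = 52. total_sold = 93
  Event 14 (return 1): 52 + 1 = 53
Final: stock = 53, total_sold = 93

Checking against threshold 10:
  After event 1: stock=21 > 10
  After event 2: stock=52 > 10
  After event 3: stock=70 > 10
  After event 4: stock=51 > 10
  After event 5: stock=65 > 10
  After event 6: stock=98 > 10
  After event 7: stock=91 > 10
  After event 8: stock=68 > 10
  After event 9: stock=87 > 10
  After event 10: stock=96 > 10
  After event 11: stock=81 > 10
  After event 12: stock=61 > 10
  After event 13: stock=52 > 10
  After event 14: stock=53 > 10
Alert events: []. Count = 0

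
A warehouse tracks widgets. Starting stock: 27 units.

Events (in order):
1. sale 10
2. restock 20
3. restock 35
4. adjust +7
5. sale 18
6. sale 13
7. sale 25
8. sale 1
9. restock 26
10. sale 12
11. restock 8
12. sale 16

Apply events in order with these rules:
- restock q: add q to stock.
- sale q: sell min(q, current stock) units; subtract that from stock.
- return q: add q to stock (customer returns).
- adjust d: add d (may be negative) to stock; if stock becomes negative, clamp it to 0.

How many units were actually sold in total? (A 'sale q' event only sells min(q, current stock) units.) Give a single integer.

Processing events:
Start: stock = 27
  Event 1 (sale 10): sell min(10,27)=10. stock: 27 - 10 = 17. total_sold = 10
  Event 2 (restock 20): 17 + 20 = 37
  Event 3 (restock 35): 37 + 35 = 72
  Event 4 (adjust +7): 72 + 7 = 79
  Event 5 (sale 18): sell min(18,79)=18. stock: 79 - 18 = 61. total_sold = 28
  Event 6 (sale 13): sell min(13,61)=13. stock: 61 - 13 = 48. total_sold = 41
  Event 7 (sale 25): sell min(25,48)=25. stock: 48 - 25 = 23. total_sold = 66
  Event 8 (sale 1): sell min(1,23)=1. stock: 23 - 1 = 22. total_sold = 67
  Event 9 (restock 26): 22 + 26 = 48
  Event 10 (sale 12): sell min(12,48)=12. stock: 48 - 12 = 36. total_sold = 79
  Event 11 (restock 8): 36 + 8 = 44
  Event 12 (sale 16): sell min(16,44)=16. stock: 44 - 16 = 28. total_sold = 95
Final: stock = 28, total_sold = 95

Answer: 95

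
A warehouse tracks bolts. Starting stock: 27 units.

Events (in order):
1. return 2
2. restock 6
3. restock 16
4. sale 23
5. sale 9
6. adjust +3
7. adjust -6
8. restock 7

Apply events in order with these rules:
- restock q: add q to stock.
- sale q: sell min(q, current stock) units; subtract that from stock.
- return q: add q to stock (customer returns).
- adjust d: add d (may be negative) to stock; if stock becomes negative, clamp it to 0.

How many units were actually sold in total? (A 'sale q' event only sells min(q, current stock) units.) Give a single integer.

Processing events:
Start: stock = 27
  Event 1 (return 2): 27 + 2 = 29
  Event 2 (restock 6): 29 + 6 = 35
  Event 3 (restock 16): 35 + 16 = 51
  Event 4 (sale 23): sell min(23,51)=23. stock: 51 - 23 = 28. total_sold = 23
  Event 5 (sale 9): sell min(9,28)=9. stock: 28 - 9 = 19. total_sold = 32
  Event 6 (adjust +3): 19 + 3 = 22
  Event 7 (adjust -6): 22 + -6 = 16
  Event 8 (restock 7): 16 + 7 = 23
Final: stock = 23, total_sold = 32

Answer: 32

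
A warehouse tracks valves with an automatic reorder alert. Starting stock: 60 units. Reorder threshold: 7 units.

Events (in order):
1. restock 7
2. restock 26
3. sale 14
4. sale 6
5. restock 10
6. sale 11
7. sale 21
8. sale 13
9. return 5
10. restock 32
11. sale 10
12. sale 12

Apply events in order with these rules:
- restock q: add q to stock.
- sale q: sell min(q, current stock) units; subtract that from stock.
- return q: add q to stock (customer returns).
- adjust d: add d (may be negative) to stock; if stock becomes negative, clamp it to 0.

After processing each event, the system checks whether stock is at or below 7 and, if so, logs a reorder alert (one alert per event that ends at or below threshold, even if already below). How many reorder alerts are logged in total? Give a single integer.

Processing events:
Start: stock = 60
  Event 1 (restock 7): 60 + 7 = 67
  Event 2 (restock 26): 67 + 26 = 93
  Event 3 (sale 14): sell min(14,93)=14. stock: 93 - 14 = 79. total_sold = 14
  Event 4 (sale 6): sell min(6,79)=6. stock: 79 - 6 = 73. total_sold = 20
  Event 5 (restock 10): 73 + 10 = 83
  Event 6 (sale 11): sell min(11,83)=11. stock: 83 - 11 = 72. total_sold = 31
  Event 7 (sale 21): sell min(21,72)=21. stock: 72 - 21 = 51. total_sold = 52
  Event 8 (sale 13): sell min(13,51)=13. stock: 51 - 13 = 38. total_sold = 65
  Event 9 (return 5): 38 + 5 = 43
  Event 10 (restock 32): 43 + 32 = 75
  Event 11 (sale 10): sell min(10,75)=10. stock: 75 - 10 = 65. total_sold = 75
  Event 12 (sale 12): sell min(12,65)=12. stock: 65 - 12 = 53. total_sold = 87
Final: stock = 53, total_sold = 87

Checking against threshold 7:
  After event 1: stock=67 > 7
  After event 2: stock=93 > 7
  After event 3: stock=79 > 7
  After event 4: stock=73 > 7
  After event 5: stock=83 > 7
  After event 6: stock=72 > 7
  After event 7: stock=51 > 7
  After event 8: stock=38 > 7
  After event 9: stock=43 > 7
  After event 10: stock=75 > 7
  After event 11: stock=65 > 7
  After event 12: stock=53 > 7
Alert events: []. Count = 0

Answer: 0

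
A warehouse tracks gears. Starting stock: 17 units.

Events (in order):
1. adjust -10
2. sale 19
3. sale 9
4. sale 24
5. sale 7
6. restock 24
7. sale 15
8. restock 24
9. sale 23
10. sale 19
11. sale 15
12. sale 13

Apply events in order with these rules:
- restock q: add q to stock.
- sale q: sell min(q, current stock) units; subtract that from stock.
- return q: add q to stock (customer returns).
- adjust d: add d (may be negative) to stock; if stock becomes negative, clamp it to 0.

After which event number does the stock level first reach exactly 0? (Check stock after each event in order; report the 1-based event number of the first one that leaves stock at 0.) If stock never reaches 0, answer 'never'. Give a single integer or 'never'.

Processing events:
Start: stock = 17
  Event 1 (adjust -10): 17 + -10 = 7
  Event 2 (sale 19): sell min(19,7)=7. stock: 7 - 7 = 0. total_sold = 7
  Event 3 (sale 9): sell min(9,0)=0. stock: 0 - 0 = 0. total_sold = 7
  Event 4 (sale 24): sell min(24,0)=0. stock: 0 - 0 = 0. total_sold = 7
  Event 5 (sale 7): sell min(7,0)=0. stock: 0 - 0 = 0. total_sold = 7
  Event 6 (restock 24): 0 + 24 = 24
  Event 7 (sale 15): sell min(15,24)=15. stock: 24 - 15 = 9. total_sold = 22
  Event 8 (restock 24): 9 + 24 = 33
  Event 9 (sale 23): sell min(23,33)=23. stock: 33 - 23 = 10. total_sold = 45
  Event 10 (sale 19): sell min(19,10)=10. stock: 10 - 10 = 0. total_sold = 55
  Event 11 (sale 15): sell min(15,0)=0. stock: 0 - 0 = 0. total_sold = 55
  Event 12 (sale 13): sell min(13,0)=0. stock: 0 - 0 = 0. total_sold = 55
Final: stock = 0, total_sold = 55

First zero at event 2.

Answer: 2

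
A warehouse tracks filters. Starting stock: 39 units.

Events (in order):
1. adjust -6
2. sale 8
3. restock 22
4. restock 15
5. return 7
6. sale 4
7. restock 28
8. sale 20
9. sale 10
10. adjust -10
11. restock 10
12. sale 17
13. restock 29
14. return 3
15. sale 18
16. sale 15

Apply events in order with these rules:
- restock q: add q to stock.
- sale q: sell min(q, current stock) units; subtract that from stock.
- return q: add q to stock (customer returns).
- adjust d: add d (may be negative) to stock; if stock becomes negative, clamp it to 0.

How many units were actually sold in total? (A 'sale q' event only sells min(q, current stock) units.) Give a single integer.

Answer: 92

Derivation:
Processing events:
Start: stock = 39
  Event 1 (adjust -6): 39 + -6 = 33
  Event 2 (sale 8): sell min(8,33)=8. stock: 33 - 8 = 25. total_sold = 8
  Event 3 (restock 22): 25 + 22 = 47
  Event 4 (restock 15): 47 + 15 = 62
  Event 5 (return 7): 62 + 7 = 69
  Event 6 (sale 4): sell min(4,69)=4. stock: 69 - 4 = 65. total_sold = 12
  Event 7 (restock 28): 65 + 28 = 93
  Event 8 (sale 20): sell min(20,93)=20. stock: 93 - 20 = 73. total_sold = 32
  Event 9 (sale 10): sell min(10,73)=10. stock: 73 - 10 = 63. total_sold = 42
  Event 10 (adjust -10): 63 + -10 = 53
  Event 11 (restock 10): 53 + 10 = 63
  Event 12 (sale 17): sell min(17,63)=17. stock: 63 - 17 = 46. total_sold = 59
  Event 13 (restock 29): 46 + 29 = 75
  Event 14 (return 3): 75 + 3 = 78
  Event 15 (sale 18): sell min(18,78)=18. stock: 78 - 18 = 60. total_sold = 77
  Event 16 (sale 15): sell min(15,60)=15. stock: 60 - 15 = 45. total_sold = 92
Final: stock = 45, total_sold = 92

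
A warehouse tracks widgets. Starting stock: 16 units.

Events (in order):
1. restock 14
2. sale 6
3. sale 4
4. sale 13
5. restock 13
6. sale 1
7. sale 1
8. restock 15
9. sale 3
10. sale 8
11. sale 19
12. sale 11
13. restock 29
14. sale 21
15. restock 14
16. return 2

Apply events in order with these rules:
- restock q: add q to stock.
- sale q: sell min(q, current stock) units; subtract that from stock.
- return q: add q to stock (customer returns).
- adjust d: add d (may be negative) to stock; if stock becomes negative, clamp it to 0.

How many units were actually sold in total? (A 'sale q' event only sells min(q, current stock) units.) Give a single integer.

Answer: 79

Derivation:
Processing events:
Start: stock = 16
  Event 1 (restock 14): 16 + 14 = 30
  Event 2 (sale 6): sell min(6,30)=6. stock: 30 - 6 = 24. total_sold = 6
  Event 3 (sale 4): sell min(4,24)=4. stock: 24 - 4 = 20. total_sold = 10
  Event 4 (sale 13): sell min(13,20)=13. stock: 20 - 13 = 7. total_sold = 23
  Event 5 (restock 13): 7 + 13 = 20
  Event 6 (sale 1): sell min(1,20)=1. stock: 20 - 1 = 19. total_sold = 24
  Event 7 (sale 1): sell min(1,19)=1. stock: 19 - 1 = 18. total_sold = 25
  Event 8 (restock 15): 18 + 15 = 33
  Event 9 (sale 3): sell min(3,33)=3. stock: 33 - 3 = 30. total_sold = 28
  Event 10 (sale 8): sell min(8,30)=8. stock: 30 - 8 = 22. total_sold = 36
  Event 11 (sale 19): sell min(19,22)=19. stock: 22 - 19 = 3. total_sold = 55
  Event 12 (sale 11): sell min(11,3)=3. stock: 3 - 3 = 0. total_sold = 58
  Event 13 (restock 29): 0 + 29 = 29
  Event 14 (sale 21): sell min(21,29)=21. stock: 29 - 21 = 8. total_sold = 79
  Event 15 (restock 14): 8 + 14 = 22
  Event 16 (return 2): 22 + 2 = 24
Final: stock = 24, total_sold = 79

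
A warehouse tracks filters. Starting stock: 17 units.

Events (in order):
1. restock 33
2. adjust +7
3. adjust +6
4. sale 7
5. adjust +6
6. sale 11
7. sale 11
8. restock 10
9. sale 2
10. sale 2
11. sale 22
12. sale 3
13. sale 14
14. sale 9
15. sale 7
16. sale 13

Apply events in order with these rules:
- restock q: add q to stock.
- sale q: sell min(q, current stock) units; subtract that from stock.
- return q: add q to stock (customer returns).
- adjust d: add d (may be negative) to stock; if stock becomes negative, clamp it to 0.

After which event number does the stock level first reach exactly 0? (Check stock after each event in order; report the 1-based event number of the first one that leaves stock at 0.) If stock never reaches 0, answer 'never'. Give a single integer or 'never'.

Answer: 14

Derivation:
Processing events:
Start: stock = 17
  Event 1 (restock 33): 17 + 33 = 50
  Event 2 (adjust +7): 50 + 7 = 57
  Event 3 (adjust +6): 57 + 6 = 63
  Event 4 (sale 7): sell min(7,63)=7. stock: 63 - 7 = 56. total_sold = 7
  Event 5 (adjust +6): 56 + 6 = 62
  Event 6 (sale 11): sell min(11,62)=11. stock: 62 - 11 = 51. total_sold = 18
  Event 7 (sale 11): sell min(11,51)=11. stock: 51 - 11 = 40. total_sold = 29
  Event 8 (restock 10): 40 + 10 = 50
  Event 9 (sale 2): sell min(2,50)=2. stock: 50 - 2 = 48. total_sold = 31
  Event 10 (sale 2): sell min(2,48)=2. stock: 48 - 2 = 46. total_sold = 33
  Event 11 (sale 22): sell min(22,46)=22. stock: 46 - 22 = 24. total_sold = 55
  Event 12 (sale 3): sell min(3,24)=3. stock: 24 - 3 = 21. total_sold = 58
  Event 13 (sale 14): sell min(14,21)=14. stock: 21 - 14 = 7. total_sold = 72
  Event 14 (sale 9): sell min(9,7)=7. stock: 7 - 7 = 0. total_sold = 79
  Event 15 (sale 7): sell min(7,0)=0. stock: 0 - 0 = 0. total_sold = 79
  Event 16 (sale 13): sell min(13,0)=0. stock: 0 - 0 = 0. total_sold = 79
Final: stock = 0, total_sold = 79

First zero at event 14.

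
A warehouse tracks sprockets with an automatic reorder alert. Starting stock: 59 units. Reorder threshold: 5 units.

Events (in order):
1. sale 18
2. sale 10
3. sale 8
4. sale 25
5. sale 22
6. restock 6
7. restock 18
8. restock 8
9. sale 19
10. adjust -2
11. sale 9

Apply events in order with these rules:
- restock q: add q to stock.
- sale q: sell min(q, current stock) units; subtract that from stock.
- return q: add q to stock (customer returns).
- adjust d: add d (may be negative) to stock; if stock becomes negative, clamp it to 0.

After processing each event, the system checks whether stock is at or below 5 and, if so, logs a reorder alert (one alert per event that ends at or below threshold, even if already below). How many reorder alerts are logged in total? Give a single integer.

Processing events:
Start: stock = 59
  Event 1 (sale 18): sell min(18,59)=18. stock: 59 - 18 = 41. total_sold = 18
  Event 2 (sale 10): sell min(10,41)=10. stock: 41 - 10 = 31. total_sold = 28
  Event 3 (sale 8): sell min(8,31)=8. stock: 31 - 8 = 23. total_sold = 36
  Event 4 (sale 25): sell min(25,23)=23. stock: 23 - 23 = 0. total_sold = 59
  Event 5 (sale 22): sell min(22,0)=0. stock: 0 - 0 = 0. total_sold = 59
  Event 6 (restock 6): 0 + 6 = 6
  Event 7 (restock 18): 6 + 18 = 24
  Event 8 (restock 8): 24 + 8 = 32
  Event 9 (sale 19): sell min(19,32)=19. stock: 32 - 19 = 13. total_sold = 78
  Event 10 (adjust -2): 13 + -2 = 11
  Event 11 (sale 9): sell min(9,11)=9. stock: 11 - 9 = 2. total_sold = 87
Final: stock = 2, total_sold = 87

Checking against threshold 5:
  After event 1: stock=41 > 5
  After event 2: stock=31 > 5
  After event 3: stock=23 > 5
  After event 4: stock=0 <= 5 -> ALERT
  After event 5: stock=0 <= 5 -> ALERT
  After event 6: stock=6 > 5
  After event 7: stock=24 > 5
  After event 8: stock=32 > 5
  After event 9: stock=13 > 5
  After event 10: stock=11 > 5
  After event 11: stock=2 <= 5 -> ALERT
Alert events: [4, 5, 11]. Count = 3

Answer: 3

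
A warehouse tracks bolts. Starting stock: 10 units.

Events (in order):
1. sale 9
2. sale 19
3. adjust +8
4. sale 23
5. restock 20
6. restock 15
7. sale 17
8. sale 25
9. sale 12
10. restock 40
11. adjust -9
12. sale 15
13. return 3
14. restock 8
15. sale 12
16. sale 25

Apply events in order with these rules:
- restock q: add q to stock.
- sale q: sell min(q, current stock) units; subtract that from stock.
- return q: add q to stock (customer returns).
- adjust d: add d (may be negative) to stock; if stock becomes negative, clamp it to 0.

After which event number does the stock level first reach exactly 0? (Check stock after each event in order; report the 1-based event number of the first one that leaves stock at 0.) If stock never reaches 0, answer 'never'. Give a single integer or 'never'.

Processing events:
Start: stock = 10
  Event 1 (sale 9): sell min(9,10)=9. stock: 10 - 9 = 1. total_sold = 9
  Event 2 (sale 19): sell min(19,1)=1. stock: 1 - 1 = 0. total_sold = 10
  Event 3 (adjust +8): 0 + 8 = 8
  Event 4 (sale 23): sell min(23,8)=8. stock: 8 - 8 = 0. total_sold = 18
  Event 5 (restock 20): 0 + 20 = 20
  Event 6 (restock 15): 20 + 15 = 35
  Event 7 (sale 17): sell min(17,35)=17. stock: 35 - 17 = 18. total_sold = 35
  Event 8 (sale 25): sell min(25,18)=18. stock: 18 - 18 = 0. total_sold = 53
  Event 9 (sale 12): sell min(12,0)=0. stock: 0 - 0 = 0. total_sold = 53
  Event 10 (restock 40): 0 + 40 = 40
  Event 11 (adjust -9): 40 + -9 = 31
  Event 12 (sale 15): sell min(15,31)=15. stock: 31 - 15 = 16. total_sold = 68
  Event 13 (return 3): 16 + 3 = 19
  Event 14 (restock 8): 19 + 8 = 27
  Event 15 (sale 12): sell min(12,27)=12. stock: 27 - 12 = 15. total_sold = 80
  Event 16 (sale 25): sell min(25,15)=15. stock: 15 - 15 = 0. total_sold = 95
Final: stock = 0, total_sold = 95

First zero at event 2.

Answer: 2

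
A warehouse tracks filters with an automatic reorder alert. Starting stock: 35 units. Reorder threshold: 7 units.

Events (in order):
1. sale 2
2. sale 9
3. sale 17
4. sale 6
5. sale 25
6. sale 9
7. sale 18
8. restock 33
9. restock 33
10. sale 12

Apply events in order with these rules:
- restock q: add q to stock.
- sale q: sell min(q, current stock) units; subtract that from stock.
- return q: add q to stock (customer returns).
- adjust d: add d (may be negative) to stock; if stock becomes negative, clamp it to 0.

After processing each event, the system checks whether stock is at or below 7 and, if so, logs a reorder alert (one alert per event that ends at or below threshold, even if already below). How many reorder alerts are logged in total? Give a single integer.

Processing events:
Start: stock = 35
  Event 1 (sale 2): sell min(2,35)=2. stock: 35 - 2 = 33. total_sold = 2
  Event 2 (sale 9): sell min(9,33)=9. stock: 33 - 9 = 24. total_sold = 11
  Event 3 (sale 17): sell min(17,24)=17. stock: 24 - 17 = 7. total_sold = 28
  Event 4 (sale 6): sell min(6,7)=6. stock: 7 - 6 = 1. total_sold = 34
  Event 5 (sale 25): sell min(25,1)=1. stock: 1 - 1 = 0. total_sold = 35
  Event 6 (sale 9): sell min(9,0)=0. stock: 0 - 0 = 0. total_sold = 35
  Event 7 (sale 18): sell min(18,0)=0. stock: 0 - 0 = 0. total_sold = 35
  Event 8 (restock 33): 0 + 33 = 33
  Event 9 (restock 33): 33 + 33 = 66
  Event 10 (sale 12): sell min(12,66)=12. stock: 66 - 12 = 54. total_sold = 47
Final: stock = 54, total_sold = 47

Checking against threshold 7:
  After event 1: stock=33 > 7
  After event 2: stock=24 > 7
  After event 3: stock=7 <= 7 -> ALERT
  After event 4: stock=1 <= 7 -> ALERT
  After event 5: stock=0 <= 7 -> ALERT
  After event 6: stock=0 <= 7 -> ALERT
  After event 7: stock=0 <= 7 -> ALERT
  After event 8: stock=33 > 7
  After event 9: stock=66 > 7
  After event 10: stock=54 > 7
Alert events: [3, 4, 5, 6, 7]. Count = 5

Answer: 5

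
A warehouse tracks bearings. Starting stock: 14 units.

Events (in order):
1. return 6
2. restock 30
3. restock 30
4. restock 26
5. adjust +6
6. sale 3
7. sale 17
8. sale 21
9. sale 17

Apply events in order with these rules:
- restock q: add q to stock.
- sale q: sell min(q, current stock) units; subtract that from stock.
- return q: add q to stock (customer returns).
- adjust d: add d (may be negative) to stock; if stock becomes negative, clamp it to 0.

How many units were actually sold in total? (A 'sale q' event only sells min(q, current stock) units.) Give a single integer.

Answer: 58

Derivation:
Processing events:
Start: stock = 14
  Event 1 (return 6): 14 + 6 = 20
  Event 2 (restock 30): 20 + 30 = 50
  Event 3 (restock 30): 50 + 30 = 80
  Event 4 (restock 26): 80 + 26 = 106
  Event 5 (adjust +6): 106 + 6 = 112
  Event 6 (sale 3): sell min(3,112)=3. stock: 112 - 3 = 109. total_sold = 3
  Event 7 (sale 17): sell min(17,109)=17. stock: 109 - 17 = 92. total_sold = 20
  Event 8 (sale 21): sell min(21,92)=21. stock: 92 - 21 = 71. total_sold = 41
  Event 9 (sale 17): sell min(17,71)=17. stock: 71 - 17 = 54. total_sold = 58
Final: stock = 54, total_sold = 58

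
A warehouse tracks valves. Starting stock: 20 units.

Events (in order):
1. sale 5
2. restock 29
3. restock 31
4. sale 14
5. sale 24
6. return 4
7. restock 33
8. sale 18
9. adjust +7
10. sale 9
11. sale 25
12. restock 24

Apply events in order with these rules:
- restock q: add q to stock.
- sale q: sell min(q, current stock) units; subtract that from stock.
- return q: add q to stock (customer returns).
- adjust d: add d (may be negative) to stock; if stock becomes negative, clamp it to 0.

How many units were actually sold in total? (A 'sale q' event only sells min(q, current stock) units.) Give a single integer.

Processing events:
Start: stock = 20
  Event 1 (sale 5): sell min(5,20)=5. stock: 20 - 5 = 15. total_sold = 5
  Event 2 (restock 29): 15 + 29 = 44
  Event 3 (restock 31): 44 + 31 = 75
  Event 4 (sale 14): sell min(14,75)=14. stock: 75 - 14 = 61. total_sold = 19
  Event 5 (sale 24): sell min(24,61)=24. stock: 61 - 24 = 37. total_sold = 43
  Event 6 (return 4): 37 + 4 = 41
  Event 7 (restock 33): 41 + 33 = 74
  Event 8 (sale 18): sell min(18,74)=18. stock: 74 - 18 = 56. total_sold = 61
  Event 9 (adjust +7): 56 + 7 = 63
  Event 10 (sale 9): sell min(9,63)=9. stock: 63 - 9 = 54. total_sold = 70
  Event 11 (sale 25): sell min(25,54)=25. stock: 54 - 25 = 29. total_sold = 95
  Event 12 (restock 24): 29 + 24 = 53
Final: stock = 53, total_sold = 95

Answer: 95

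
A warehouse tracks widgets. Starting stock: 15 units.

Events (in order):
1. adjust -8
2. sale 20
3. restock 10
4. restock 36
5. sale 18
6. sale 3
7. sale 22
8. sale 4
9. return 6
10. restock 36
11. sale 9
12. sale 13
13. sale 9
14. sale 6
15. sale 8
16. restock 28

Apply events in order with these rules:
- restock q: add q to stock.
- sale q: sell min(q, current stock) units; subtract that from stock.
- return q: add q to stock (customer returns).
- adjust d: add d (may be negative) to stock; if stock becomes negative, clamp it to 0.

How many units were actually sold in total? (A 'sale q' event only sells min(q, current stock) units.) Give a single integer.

Answer: 95

Derivation:
Processing events:
Start: stock = 15
  Event 1 (adjust -8): 15 + -8 = 7
  Event 2 (sale 20): sell min(20,7)=7. stock: 7 - 7 = 0. total_sold = 7
  Event 3 (restock 10): 0 + 10 = 10
  Event 4 (restock 36): 10 + 36 = 46
  Event 5 (sale 18): sell min(18,46)=18. stock: 46 - 18 = 28. total_sold = 25
  Event 6 (sale 3): sell min(3,28)=3. stock: 28 - 3 = 25. total_sold = 28
  Event 7 (sale 22): sell min(22,25)=22. stock: 25 - 22 = 3. total_sold = 50
  Event 8 (sale 4): sell min(4,3)=3. stock: 3 - 3 = 0. total_sold = 53
  Event 9 (return 6): 0 + 6 = 6
  Event 10 (restock 36): 6 + 36 = 42
  Event 11 (sale 9): sell min(9,42)=9. stock: 42 - 9 = 33. total_sold = 62
  Event 12 (sale 13): sell min(13,33)=13. stock: 33 - 13 = 20. total_sold = 75
  Event 13 (sale 9): sell min(9,20)=9. stock: 20 - 9 = 11. total_sold = 84
  Event 14 (sale 6): sell min(6,11)=6. stock: 11 - 6 = 5. total_sold = 90
  Event 15 (sale 8): sell min(8,5)=5. stock: 5 - 5 = 0. total_sold = 95
  Event 16 (restock 28): 0 + 28 = 28
Final: stock = 28, total_sold = 95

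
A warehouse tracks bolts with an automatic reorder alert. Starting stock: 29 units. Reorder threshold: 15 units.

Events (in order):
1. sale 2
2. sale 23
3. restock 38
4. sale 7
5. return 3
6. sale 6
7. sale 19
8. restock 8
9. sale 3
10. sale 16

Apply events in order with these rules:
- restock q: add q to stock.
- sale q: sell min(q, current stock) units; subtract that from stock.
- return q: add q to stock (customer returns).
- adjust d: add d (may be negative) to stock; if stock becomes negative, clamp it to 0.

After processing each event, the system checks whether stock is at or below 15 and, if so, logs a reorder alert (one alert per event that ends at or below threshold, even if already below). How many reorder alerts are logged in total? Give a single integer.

Answer: 3

Derivation:
Processing events:
Start: stock = 29
  Event 1 (sale 2): sell min(2,29)=2. stock: 29 - 2 = 27. total_sold = 2
  Event 2 (sale 23): sell min(23,27)=23. stock: 27 - 23 = 4. total_sold = 25
  Event 3 (restock 38): 4 + 38 = 42
  Event 4 (sale 7): sell min(7,42)=7. stock: 42 - 7 = 35. total_sold = 32
  Event 5 (return 3): 35 + 3 = 38
  Event 6 (sale 6): sell min(6,38)=6. stock: 38 - 6 = 32. total_sold = 38
  Event 7 (sale 19): sell min(19,32)=19. stock: 32 - 19 = 13. total_sold = 57
  Event 8 (restock 8): 13 + 8 = 21
  Event 9 (sale 3): sell min(3,21)=3. stock: 21 - 3 = 18. total_sold = 60
  Event 10 (sale 16): sell min(16,18)=16. stock: 18 - 16 = 2. total_sold = 76
Final: stock = 2, total_sold = 76

Checking against threshold 15:
  After event 1: stock=27 > 15
  After event 2: stock=4 <= 15 -> ALERT
  After event 3: stock=42 > 15
  After event 4: stock=35 > 15
  After event 5: stock=38 > 15
  After event 6: stock=32 > 15
  After event 7: stock=13 <= 15 -> ALERT
  After event 8: stock=21 > 15
  After event 9: stock=18 > 15
  After event 10: stock=2 <= 15 -> ALERT
Alert events: [2, 7, 10]. Count = 3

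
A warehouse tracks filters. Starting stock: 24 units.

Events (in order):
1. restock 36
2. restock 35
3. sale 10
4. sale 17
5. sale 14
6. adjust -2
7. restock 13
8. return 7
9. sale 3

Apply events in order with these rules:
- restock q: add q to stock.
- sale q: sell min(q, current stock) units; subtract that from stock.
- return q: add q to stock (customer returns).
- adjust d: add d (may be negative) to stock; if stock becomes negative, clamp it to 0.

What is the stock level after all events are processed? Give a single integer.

Answer: 69

Derivation:
Processing events:
Start: stock = 24
  Event 1 (restock 36): 24 + 36 = 60
  Event 2 (restock 35): 60 + 35 = 95
  Event 3 (sale 10): sell min(10,95)=10. stock: 95 - 10 = 85. total_sold = 10
  Event 4 (sale 17): sell min(17,85)=17. stock: 85 - 17 = 68. total_sold = 27
  Event 5 (sale 14): sell min(14,68)=14. stock: 68 - 14 = 54. total_sold = 41
  Event 6 (adjust -2): 54 + -2 = 52
  Event 7 (restock 13): 52 + 13 = 65
  Event 8 (return 7): 65 + 7 = 72
  Event 9 (sale 3): sell min(3,72)=3. stock: 72 - 3 = 69. total_sold = 44
Final: stock = 69, total_sold = 44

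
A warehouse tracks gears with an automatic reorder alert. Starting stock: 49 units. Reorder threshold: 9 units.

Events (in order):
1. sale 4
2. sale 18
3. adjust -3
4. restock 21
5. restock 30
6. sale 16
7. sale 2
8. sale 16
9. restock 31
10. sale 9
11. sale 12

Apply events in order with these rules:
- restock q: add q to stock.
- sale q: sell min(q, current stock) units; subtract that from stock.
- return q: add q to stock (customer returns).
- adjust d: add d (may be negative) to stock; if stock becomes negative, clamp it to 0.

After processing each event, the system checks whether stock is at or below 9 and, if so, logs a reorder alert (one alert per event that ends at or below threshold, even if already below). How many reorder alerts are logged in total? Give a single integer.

Answer: 0

Derivation:
Processing events:
Start: stock = 49
  Event 1 (sale 4): sell min(4,49)=4. stock: 49 - 4 = 45. total_sold = 4
  Event 2 (sale 18): sell min(18,45)=18. stock: 45 - 18 = 27. total_sold = 22
  Event 3 (adjust -3): 27 + -3 = 24
  Event 4 (restock 21): 24 + 21 = 45
  Event 5 (restock 30): 45 + 30 = 75
  Event 6 (sale 16): sell min(16,75)=16. stock: 75 - 16 = 59. total_sold = 38
  Event 7 (sale 2): sell min(2,59)=2. stock: 59 - 2 = 57. total_sold = 40
  Event 8 (sale 16): sell min(16,57)=16. stock: 57 - 16 = 41. total_sold = 56
  Event 9 (restock 31): 41 + 31 = 72
  Event 10 (sale 9): sell min(9,72)=9. stock: 72 - 9 = 63. total_sold = 65
  Event 11 (sale 12): sell min(12,63)=12. stock: 63 - 12 = 51. total_sold = 77
Final: stock = 51, total_sold = 77

Checking against threshold 9:
  After event 1: stock=45 > 9
  After event 2: stock=27 > 9
  After event 3: stock=24 > 9
  After event 4: stock=45 > 9
  After event 5: stock=75 > 9
  After event 6: stock=59 > 9
  After event 7: stock=57 > 9
  After event 8: stock=41 > 9
  After event 9: stock=72 > 9
  After event 10: stock=63 > 9
  After event 11: stock=51 > 9
Alert events: []. Count = 0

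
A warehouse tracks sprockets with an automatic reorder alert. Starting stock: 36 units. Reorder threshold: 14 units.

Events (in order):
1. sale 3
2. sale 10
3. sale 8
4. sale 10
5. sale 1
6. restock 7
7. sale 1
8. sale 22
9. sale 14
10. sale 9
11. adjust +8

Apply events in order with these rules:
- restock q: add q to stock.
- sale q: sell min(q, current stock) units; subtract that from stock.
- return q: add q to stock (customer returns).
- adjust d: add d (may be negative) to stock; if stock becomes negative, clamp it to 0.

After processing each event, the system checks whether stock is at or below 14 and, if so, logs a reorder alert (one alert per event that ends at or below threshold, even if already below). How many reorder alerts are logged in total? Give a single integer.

Answer: 8

Derivation:
Processing events:
Start: stock = 36
  Event 1 (sale 3): sell min(3,36)=3. stock: 36 - 3 = 33. total_sold = 3
  Event 2 (sale 10): sell min(10,33)=10. stock: 33 - 10 = 23. total_sold = 13
  Event 3 (sale 8): sell min(8,23)=8. stock: 23 - 8 = 15. total_sold = 21
  Event 4 (sale 10): sell min(10,15)=10. stock: 15 - 10 = 5. total_sold = 31
  Event 5 (sale 1): sell min(1,5)=1. stock: 5 - 1 = 4. total_sold = 32
  Event 6 (restock 7): 4 + 7 = 11
  Event 7 (sale 1): sell min(1,11)=1. stock: 11 - 1 = 10. total_sold = 33
  Event 8 (sale 22): sell min(22,10)=10. stock: 10 - 10 = 0. total_sold = 43
  Event 9 (sale 14): sell min(14,0)=0. stock: 0 - 0 = 0. total_sold = 43
  Event 10 (sale 9): sell min(9,0)=0. stock: 0 - 0 = 0. total_sold = 43
  Event 11 (adjust +8): 0 + 8 = 8
Final: stock = 8, total_sold = 43

Checking against threshold 14:
  After event 1: stock=33 > 14
  After event 2: stock=23 > 14
  After event 3: stock=15 > 14
  After event 4: stock=5 <= 14 -> ALERT
  After event 5: stock=4 <= 14 -> ALERT
  After event 6: stock=11 <= 14 -> ALERT
  After event 7: stock=10 <= 14 -> ALERT
  After event 8: stock=0 <= 14 -> ALERT
  After event 9: stock=0 <= 14 -> ALERT
  After event 10: stock=0 <= 14 -> ALERT
  After event 11: stock=8 <= 14 -> ALERT
Alert events: [4, 5, 6, 7, 8, 9, 10, 11]. Count = 8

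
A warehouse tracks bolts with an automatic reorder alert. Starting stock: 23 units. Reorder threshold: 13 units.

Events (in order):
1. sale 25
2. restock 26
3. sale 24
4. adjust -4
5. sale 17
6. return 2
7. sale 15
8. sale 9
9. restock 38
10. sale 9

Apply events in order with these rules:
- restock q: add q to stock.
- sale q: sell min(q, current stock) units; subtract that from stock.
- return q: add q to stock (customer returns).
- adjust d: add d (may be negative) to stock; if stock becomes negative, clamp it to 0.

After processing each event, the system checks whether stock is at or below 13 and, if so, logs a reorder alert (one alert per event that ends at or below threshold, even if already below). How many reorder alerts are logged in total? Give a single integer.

Processing events:
Start: stock = 23
  Event 1 (sale 25): sell min(25,23)=23. stock: 23 - 23 = 0. total_sold = 23
  Event 2 (restock 26): 0 + 26 = 26
  Event 3 (sale 24): sell min(24,26)=24. stock: 26 - 24 = 2. total_sold = 47
  Event 4 (adjust -4): 2 + -4 = 0 (clamped to 0)
  Event 5 (sale 17): sell min(17,0)=0. stock: 0 - 0 = 0. total_sold = 47
  Event 6 (return 2): 0 + 2 = 2
  Event 7 (sale 15): sell min(15,2)=2. stock: 2 - 2 = 0. total_sold = 49
  Event 8 (sale 9): sell min(9,0)=0. stock: 0 - 0 = 0. total_sold = 49
  Event 9 (restock 38): 0 + 38 = 38
  Event 10 (sale 9): sell min(9,38)=9. stock: 38 - 9 = 29. total_sold = 58
Final: stock = 29, total_sold = 58

Checking against threshold 13:
  After event 1: stock=0 <= 13 -> ALERT
  After event 2: stock=26 > 13
  After event 3: stock=2 <= 13 -> ALERT
  After event 4: stock=0 <= 13 -> ALERT
  After event 5: stock=0 <= 13 -> ALERT
  After event 6: stock=2 <= 13 -> ALERT
  After event 7: stock=0 <= 13 -> ALERT
  After event 8: stock=0 <= 13 -> ALERT
  After event 9: stock=38 > 13
  After event 10: stock=29 > 13
Alert events: [1, 3, 4, 5, 6, 7, 8]. Count = 7

Answer: 7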